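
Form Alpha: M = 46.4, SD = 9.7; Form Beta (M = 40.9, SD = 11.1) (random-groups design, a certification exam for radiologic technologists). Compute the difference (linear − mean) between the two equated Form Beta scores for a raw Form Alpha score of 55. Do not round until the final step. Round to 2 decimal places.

Mean-equated: 55 + (40.9 − 46.4) = 49.50
Linear-equated: (11.1/9.7)(55 − 46.4) + 40.9 = 50.741
Difference = 50.741 − 49.50 = 1.24

1.24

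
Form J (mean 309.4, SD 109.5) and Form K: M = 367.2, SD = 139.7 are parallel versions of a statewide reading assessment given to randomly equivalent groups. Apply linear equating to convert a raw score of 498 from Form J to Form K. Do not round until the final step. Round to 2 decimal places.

607.82

Linear equating: y = (SD_Y/SD_X)(x − M_X) + M_Y
y = (139.7/109.5)(498 − 309.4) + 367.2
y = 1.275799 × 188.6 + 367.2 = 240.6157 + 367.2 = 607.82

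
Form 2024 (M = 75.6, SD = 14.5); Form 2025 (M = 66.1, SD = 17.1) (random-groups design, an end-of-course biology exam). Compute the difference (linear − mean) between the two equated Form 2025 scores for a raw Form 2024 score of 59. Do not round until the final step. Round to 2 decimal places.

-2.98

Mean-equated: 59 + (66.1 − 75.6) = 49.50
Linear-equated: (17.1/14.5)(59 − 75.6) + 66.1 = 46.523
Difference = 46.523 − 49.50 = -2.98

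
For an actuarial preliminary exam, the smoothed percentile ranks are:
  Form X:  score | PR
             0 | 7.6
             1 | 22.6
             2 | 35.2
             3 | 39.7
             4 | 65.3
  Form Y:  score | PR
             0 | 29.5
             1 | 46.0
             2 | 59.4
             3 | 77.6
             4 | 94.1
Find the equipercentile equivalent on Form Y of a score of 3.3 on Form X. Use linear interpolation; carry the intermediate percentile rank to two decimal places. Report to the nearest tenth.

1.1

PR of 3.3 on Form X: 39.7 + (3.3 − 3)/(4 − 3) × (65.3 − 39.7) = 47.38
On Form Y, PR 47.38 falls between score 1 (PR 46.0) and 2 (PR 59.4).
Interpolate: 1 + (47.38 − 46.0)/(59.4 − 46.0) × (2 − 1) = 1.1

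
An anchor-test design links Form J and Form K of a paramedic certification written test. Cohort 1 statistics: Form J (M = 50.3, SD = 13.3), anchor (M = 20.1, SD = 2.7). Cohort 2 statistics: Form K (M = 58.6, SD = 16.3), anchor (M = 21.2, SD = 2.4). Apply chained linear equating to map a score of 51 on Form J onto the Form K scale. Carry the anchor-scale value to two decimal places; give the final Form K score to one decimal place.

Form J → anchor (Cohort 1): v = (2.7/13.3)(51 − 50.3) + 20.1 = 20.24
anchor → Form K (Cohort 2): y = (16.3/2.4)(20.24 − 21.2) + 58.6 = 52.1

52.1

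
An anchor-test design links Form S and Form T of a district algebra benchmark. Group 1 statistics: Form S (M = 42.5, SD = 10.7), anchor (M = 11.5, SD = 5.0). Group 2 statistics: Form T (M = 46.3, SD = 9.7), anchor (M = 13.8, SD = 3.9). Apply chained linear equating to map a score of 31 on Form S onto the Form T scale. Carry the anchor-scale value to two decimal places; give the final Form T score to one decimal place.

27.2

Form S → anchor (Group 1): v = (5.0/10.7)(31 − 42.5) + 11.5 = 6.13
anchor → Form T (Group 2): y = (9.7/3.9)(6.13 − 13.8) + 46.3 = 27.2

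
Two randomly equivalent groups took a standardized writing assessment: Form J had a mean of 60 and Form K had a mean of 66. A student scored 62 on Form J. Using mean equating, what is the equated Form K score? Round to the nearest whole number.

Mean equating: y = x + (M_Y − M_X) = 62 + (66 − 60) = 68

68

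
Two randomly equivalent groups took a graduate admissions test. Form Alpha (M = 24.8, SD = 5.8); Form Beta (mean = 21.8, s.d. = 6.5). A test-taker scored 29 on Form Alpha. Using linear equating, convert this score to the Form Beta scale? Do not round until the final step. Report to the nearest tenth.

26.5

Linear equating: y = (SD_Y/SD_X)(x − M_X) + M_Y
y = (6.5/5.8)(29 − 24.8) + 21.8
y = 1.120690 × 4.2 + 21.8 = 4.7069 + 21.8 = 26.5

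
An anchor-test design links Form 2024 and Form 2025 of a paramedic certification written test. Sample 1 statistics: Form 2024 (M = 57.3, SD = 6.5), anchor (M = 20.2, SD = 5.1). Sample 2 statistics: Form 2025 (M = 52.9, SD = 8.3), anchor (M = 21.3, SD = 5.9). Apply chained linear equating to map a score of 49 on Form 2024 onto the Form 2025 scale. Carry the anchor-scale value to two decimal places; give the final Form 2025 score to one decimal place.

42.2

Form 2024 → anchor (Sample 1): v = (5.1/6.5)(49 − 57.3) + 20.2 = 13.69
anchor → Form 2025 (Sample 2): y = (8.3/5.9)(13.69 − 21.3) + 52.9 = 42.2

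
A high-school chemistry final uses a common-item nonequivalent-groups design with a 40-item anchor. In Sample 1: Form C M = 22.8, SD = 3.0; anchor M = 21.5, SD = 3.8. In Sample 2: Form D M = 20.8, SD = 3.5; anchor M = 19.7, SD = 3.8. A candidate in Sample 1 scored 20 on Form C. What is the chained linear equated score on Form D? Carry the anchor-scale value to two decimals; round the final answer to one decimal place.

Form C → anchor (Sample 1): v = (3.8/3.0)(20 − 22.8) + 21.5 = 17.95
anchor → Form D (Sample 2): y = (3.5/3.8)(17.95 − 19.7) + 20.8 = 19.2

19.2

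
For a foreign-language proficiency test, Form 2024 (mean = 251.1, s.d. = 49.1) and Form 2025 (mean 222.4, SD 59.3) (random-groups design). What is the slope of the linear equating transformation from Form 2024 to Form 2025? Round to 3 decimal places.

A = SD_Y / SD_X = 59.3 / 49.1 = 1.208

1.208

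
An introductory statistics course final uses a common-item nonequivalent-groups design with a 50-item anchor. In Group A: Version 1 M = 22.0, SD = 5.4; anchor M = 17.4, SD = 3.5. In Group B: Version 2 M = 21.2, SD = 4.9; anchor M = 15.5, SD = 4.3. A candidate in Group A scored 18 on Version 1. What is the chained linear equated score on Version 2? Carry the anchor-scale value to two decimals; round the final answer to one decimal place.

20.4

Version 1 → anchor (Group A): v = (3.5/5.4)(18 − 22.0) + 17.4 = 14.81
anchor → Version 2 (Group B): y = (4.9/4.3)(14.81 − 15.5) + 21.2 = 20.4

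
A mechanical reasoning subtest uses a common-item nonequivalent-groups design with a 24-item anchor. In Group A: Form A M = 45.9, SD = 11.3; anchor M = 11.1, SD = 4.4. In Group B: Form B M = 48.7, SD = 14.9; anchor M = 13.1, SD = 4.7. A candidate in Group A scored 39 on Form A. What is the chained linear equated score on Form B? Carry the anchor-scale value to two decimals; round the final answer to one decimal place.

33.8

Form A → anchor (Group A): v = (4.4/11.3)(39 − 45.9) + 11.1 = 8.41
anchor → Form B (Group B): y = (14.9/4.7)(8.41 − 13.1) + 48.7 = 33.8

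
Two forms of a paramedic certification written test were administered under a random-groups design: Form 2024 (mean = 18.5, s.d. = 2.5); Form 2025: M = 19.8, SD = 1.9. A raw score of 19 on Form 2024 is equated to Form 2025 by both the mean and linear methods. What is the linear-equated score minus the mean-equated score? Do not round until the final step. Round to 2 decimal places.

Mean-equated: 19 + (19.8 − 18.5) = 20.30
Linear-equated: (1.9/2.5)(19 − 18.5) + 19.8 = 20.180
Difference = 20.180 − 20.30 = -0.12

-0.12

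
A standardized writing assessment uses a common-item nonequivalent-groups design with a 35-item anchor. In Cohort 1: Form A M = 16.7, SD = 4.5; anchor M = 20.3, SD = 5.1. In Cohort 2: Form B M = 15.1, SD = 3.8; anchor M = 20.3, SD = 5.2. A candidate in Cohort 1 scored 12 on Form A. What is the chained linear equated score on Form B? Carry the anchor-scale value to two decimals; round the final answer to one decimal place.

Form A → anchor (Cohort 1): v = (5.1/4.5)(12 − 16.7) + 20.3 = 14.97
anchor → Form B (Cohort 2): y = (3.8/5.2)(14.97 − 20.3) + 15.1 = 11.2

11.2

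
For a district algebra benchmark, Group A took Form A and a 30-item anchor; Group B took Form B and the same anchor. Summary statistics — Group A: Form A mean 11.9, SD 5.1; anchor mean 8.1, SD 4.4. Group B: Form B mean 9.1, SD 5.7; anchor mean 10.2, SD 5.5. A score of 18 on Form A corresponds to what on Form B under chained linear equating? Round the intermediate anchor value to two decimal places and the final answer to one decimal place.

Form A → anchor (Group A): v = (4.4/5.1)(18 − 11.9) + 8.1 = 13.36
anchor → Form B (Group B): y = (5.7/5.5)(13.36 − 10.2) + 9.1 = 12.4

12.4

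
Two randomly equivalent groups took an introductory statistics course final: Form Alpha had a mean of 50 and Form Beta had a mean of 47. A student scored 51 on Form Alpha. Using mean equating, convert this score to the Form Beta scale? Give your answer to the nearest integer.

Mean equating: y = x + (M_Y − M_X) = 51 + (47 − 50) = 48

48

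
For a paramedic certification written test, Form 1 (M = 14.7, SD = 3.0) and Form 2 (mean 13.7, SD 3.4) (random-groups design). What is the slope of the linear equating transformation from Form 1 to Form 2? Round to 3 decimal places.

A = SD_Y / SD_X = 3.4 / 3.0 = 1.133

1.133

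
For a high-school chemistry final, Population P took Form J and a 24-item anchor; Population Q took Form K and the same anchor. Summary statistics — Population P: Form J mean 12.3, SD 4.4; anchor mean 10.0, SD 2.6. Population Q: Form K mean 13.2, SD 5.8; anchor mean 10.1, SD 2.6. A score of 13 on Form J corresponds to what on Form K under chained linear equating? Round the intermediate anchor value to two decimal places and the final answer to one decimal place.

13.9

Form J → anchor (Population P): v = (2.6/4.4)(13 − 12.3) + 10.0 = 10.41
anchor → Form K (Population Q): y = (5.8/2.6)(10.41 − 10.1) + 13.2 = 13.9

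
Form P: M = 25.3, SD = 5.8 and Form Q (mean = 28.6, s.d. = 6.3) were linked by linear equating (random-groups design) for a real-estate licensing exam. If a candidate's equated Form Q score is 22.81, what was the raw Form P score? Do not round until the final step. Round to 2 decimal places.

Invert y = (SD_Y/SD_X)(x − M_X) + M_Y:
x = (SD_X/SD_Y)(y − M_Y) + M_X = (5.8/6.3)(22.81 − 28.6) + 25.3
x = 0.920635 × -5.790 + 25.3 = 19.97

19.97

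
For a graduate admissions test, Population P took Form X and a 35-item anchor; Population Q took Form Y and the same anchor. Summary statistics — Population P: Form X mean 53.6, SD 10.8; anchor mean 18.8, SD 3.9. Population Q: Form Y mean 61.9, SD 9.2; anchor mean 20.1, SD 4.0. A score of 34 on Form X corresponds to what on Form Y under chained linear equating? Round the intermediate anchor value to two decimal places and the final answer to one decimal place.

Form X → anchor (Population P): v = (3.9/10.8)(34 − 53.6) + 18.8 = 11.72
anchor → Form Y (Population Q): y = (9.2/4.0)(11.72 − 20.1) + 61.9 = 42.6

42.6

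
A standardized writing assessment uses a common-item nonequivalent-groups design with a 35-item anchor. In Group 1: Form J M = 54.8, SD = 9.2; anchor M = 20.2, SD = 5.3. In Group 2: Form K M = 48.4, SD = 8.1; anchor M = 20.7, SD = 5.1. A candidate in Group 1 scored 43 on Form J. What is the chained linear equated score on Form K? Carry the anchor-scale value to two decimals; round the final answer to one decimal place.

36.8

Form J → anchor (Group 1): v = (5.3/9.2)(43 − 54.8) + 20.2 = 13.40
anchor → Form K (Group 2): y = (8.1/5.1)(13.40 − 20.7) + 48.4 = 36.8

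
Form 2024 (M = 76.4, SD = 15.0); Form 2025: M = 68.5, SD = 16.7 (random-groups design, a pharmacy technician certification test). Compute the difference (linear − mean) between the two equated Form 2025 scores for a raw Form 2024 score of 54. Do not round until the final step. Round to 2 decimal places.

Mean-equated: 54 + (68.5 − 76.4) = 46.10
Linear-equated: (16.7/15.0)(54 − 76.4) + 68.5 = 43.561
Difference = 43.561 − 46.10 = -2.54

-2.54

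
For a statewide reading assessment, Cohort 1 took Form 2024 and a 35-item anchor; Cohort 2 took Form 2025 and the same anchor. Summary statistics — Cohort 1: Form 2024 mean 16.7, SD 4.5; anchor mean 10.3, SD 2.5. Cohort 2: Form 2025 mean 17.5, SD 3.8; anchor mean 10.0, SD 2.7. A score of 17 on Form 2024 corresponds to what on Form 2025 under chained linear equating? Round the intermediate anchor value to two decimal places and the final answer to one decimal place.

Form 2024 → anchor (Cohort 1): v = (2.5/4.5)(17 − 16.7) + 10.3 = 10.47
anchor → Form 2025 (Cohort 2): y = (3.8/2.7)(10.47 − 10.0) + 17.5 = 18.2

18.2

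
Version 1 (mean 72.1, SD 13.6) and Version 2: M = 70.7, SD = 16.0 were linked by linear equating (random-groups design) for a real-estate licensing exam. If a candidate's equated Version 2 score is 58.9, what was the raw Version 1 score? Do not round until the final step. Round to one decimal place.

62.1

Invert y = (SD_Y/SD_X)(x − M_X) + M_Y:
x = (SD_X/SD_Y)(y − M_Y) + M_X = (13.6/16.0)(58.9 − 70.7) + 72.1
x = 0.850000 × -11.800 + 72.1 = 62.1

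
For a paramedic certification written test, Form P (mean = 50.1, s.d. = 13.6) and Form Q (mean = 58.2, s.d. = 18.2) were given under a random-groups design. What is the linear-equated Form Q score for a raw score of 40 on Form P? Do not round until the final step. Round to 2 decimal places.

Linear equating: y = (SD_Y/SD_X)(x − M_X) + M_Y
y = (18.2/13.6)(40 − 50.1) + 58.2
y = 1.338235 × -10.1 + 58.2 = -13.5162 + 58.2 = 44.68

44.68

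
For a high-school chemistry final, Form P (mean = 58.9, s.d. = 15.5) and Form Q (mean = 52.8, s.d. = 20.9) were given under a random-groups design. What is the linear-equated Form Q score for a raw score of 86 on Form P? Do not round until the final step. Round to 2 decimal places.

89.34

Linear equating: y = (SD_Y/SD_X)(x − M_X) + M_Y
y = (20.9/15.5)(86 − 58.9) + 52.8
y = 1.348387 × 27.1 + 52.8 = 36.5413 + 52.8 = 89.34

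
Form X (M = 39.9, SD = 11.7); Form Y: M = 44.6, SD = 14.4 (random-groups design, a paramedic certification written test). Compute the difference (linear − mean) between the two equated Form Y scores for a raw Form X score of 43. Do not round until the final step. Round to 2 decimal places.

Mean-equated: 43 + (44.6 − 39.9) = 47.70
Linear-equated: (14.4/11.7)(43 − 39.9) + 44.6 = 48.415
Difference = 48.415 − 47.70 = 0.72

0.72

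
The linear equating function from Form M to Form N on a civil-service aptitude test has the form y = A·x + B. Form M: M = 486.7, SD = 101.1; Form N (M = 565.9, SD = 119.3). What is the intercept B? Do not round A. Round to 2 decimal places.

-8.42

A = SD_Y / SD_X = 119.3 / 101.1 = 1.180020
B = M_Y − A·M_X = 565.9 − 1.180020 × 486.7 = -8.42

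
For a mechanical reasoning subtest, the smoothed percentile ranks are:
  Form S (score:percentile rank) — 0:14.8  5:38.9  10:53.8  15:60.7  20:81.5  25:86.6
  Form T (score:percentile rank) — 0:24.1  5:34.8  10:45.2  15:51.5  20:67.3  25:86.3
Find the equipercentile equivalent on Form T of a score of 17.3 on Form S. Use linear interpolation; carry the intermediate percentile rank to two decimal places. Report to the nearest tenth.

PR of 17.3 on Form S: 60.7 + (17.3 − 15)/(20 − 15) × (81.5 − 60.7) = 70.27
On Form T, PR 70.27 falls between score 20 (PR 67.3) and 25 (PR 86.3).
Interpolate: 20 + (70.27 − 67.3)/(86.3 − 67.3) × (25 − 20) = 20.8

20.8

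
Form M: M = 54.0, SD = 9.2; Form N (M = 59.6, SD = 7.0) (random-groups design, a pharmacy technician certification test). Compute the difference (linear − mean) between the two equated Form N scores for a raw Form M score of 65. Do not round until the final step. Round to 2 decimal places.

-2.63

Mean-equated: 65 + (59.6 − 54.0) = 70.60
Linear-equated: (7.0/9.2)(65 − 54.0) + 59.6 = 67.970
Difference = 67.970 − 70.60 = -2.63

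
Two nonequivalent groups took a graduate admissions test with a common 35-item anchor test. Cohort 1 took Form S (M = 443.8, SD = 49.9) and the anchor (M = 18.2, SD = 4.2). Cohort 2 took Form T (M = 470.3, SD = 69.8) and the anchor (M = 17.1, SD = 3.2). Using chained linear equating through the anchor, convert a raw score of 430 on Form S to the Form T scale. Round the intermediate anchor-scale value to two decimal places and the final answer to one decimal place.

469.0

Form S → anchor (Cohort 1): v = (4.2/49.9)(430 − 443.8) + 18.2 = 17.04
anchor → Form T (Cohort 2): y = (69.8/3.2)(17.04 − 17.1) + 470.3 = 469.0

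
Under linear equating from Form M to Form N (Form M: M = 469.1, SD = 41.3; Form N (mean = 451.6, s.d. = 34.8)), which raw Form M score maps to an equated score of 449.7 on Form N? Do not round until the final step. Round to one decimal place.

466.8

Invert y = (SD_Y/SD_X)(x − M_X) + M_Y:
x = (SD_X/SD_Y)(y − M_Y) + M_X = (41.3/34.8)(449.7 − 451.6) + 469.1
x = 1.186782 × -1.900 + 469.1 = 466.8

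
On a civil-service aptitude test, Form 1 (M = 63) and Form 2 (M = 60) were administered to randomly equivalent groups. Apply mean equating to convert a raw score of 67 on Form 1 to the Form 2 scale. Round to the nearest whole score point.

Mean equating: y = x + (M_Y − M_X) = 67 + (60 − 63) = 64

64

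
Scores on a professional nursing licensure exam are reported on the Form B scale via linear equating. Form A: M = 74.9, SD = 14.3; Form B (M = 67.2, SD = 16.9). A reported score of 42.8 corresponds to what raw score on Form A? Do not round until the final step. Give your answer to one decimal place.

54.3

Invert y = (SD_Y/SD_X)(x − M_X) + M_Y:
x = (SD_X/SD_Y)(y − M_Y) + M_X = (14.3/16.9)(42.8 − 67.2) + 74.9
x = 0.846154 × -24.400 + 74.9 = 54.3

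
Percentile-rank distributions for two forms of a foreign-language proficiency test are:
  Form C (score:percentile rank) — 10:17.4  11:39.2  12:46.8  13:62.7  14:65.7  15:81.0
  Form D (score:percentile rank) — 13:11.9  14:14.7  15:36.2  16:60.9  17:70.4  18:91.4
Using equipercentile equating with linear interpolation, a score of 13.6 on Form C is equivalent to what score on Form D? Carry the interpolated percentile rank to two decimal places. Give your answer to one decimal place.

16.4

PR of 13.6 on Form C: 62.7 + (13.6 − 13)/(14 − 13) × (65.7 − 62.7) = 64.50
On Form D, PR 64.50 falls between score 16 (PR 60.9) and 17 (PR 70.4).
Interpolate: 16 + (64.50 − 60.9)/(70.4 − 60.9) × (17 − 16) = 16.4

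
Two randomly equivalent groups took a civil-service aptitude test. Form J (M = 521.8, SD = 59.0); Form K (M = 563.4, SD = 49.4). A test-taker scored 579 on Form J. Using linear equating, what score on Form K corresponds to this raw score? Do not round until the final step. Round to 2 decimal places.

Linear equating: y = (SD_Y/SD_X)(x − M_X) + M_Y
y = (49.4/59.0)(579 − 521.8) + 563.4
y = 0.837288 × 57.2 + 563.4 = 47.8929 + 563.4 = 611.29

611.29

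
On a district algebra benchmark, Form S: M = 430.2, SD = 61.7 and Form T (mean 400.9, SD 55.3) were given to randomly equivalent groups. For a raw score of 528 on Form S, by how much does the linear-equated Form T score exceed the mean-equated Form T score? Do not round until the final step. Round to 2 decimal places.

-10.14

Mean-equated: 528 + (400.9 − 430.2) = 498.70
Linear-equated: (55.3/61.7)(528 − 430.2) + 400.9 = 488.555
Difference = 488.555 − 498.70 = -10.14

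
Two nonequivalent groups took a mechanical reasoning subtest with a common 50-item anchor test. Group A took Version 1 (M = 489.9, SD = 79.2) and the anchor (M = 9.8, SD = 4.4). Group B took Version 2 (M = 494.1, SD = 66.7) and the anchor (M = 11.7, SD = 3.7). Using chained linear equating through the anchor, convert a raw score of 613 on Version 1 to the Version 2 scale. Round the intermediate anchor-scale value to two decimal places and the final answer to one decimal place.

Version 1 → anchor (Group A): v = (4.4/79.2)(613 − 489.9) + 9.8 = 16.64
anchor → Version 2 (Group B): y = (66.7/3.7)(16.64 − 11.7) + 494.1 = 583.2

583.2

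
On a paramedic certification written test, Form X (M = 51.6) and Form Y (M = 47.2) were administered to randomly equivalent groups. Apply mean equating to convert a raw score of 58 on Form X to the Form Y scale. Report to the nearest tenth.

Mean equating: y = x + (M_Y − M_X) = 58 + (47.2 − 51.6) = 53.6

53.6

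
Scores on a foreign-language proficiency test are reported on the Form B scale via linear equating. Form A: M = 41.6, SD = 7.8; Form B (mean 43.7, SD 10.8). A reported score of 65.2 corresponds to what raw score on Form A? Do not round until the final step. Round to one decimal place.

57.1

Invert y = (SD_Y/SD_X)(x − M_X) + M_Y:
x = (SD_X/SD_Y)(y − M_Y) + M_X = (7.8/10.8)(65.2 − 43.7) + 41.6
x = 0.722222 × 21.500 + 41.6 = 57.1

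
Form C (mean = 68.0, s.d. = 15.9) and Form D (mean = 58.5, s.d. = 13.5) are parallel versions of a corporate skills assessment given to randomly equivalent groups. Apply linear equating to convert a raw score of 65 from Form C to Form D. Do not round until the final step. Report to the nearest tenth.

56.0

Linear equating: y = (SD_Y/SD_X)(x − M_X) + M_Y
y = (13.5/15.9)(65 − 68.0) + 58.5
y = 0.849057 × -3.0 + 58.5 = -2.5472 + 58.5 = 56.0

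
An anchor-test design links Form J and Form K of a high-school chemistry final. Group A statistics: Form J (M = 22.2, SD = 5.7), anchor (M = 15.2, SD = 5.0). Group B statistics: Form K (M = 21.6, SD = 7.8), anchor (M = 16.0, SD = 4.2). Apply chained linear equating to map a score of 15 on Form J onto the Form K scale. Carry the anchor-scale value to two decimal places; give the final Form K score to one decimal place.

Form J → anchor (Group A): v = (5.0/5.7)(15 − 22.2) + 15.2 = 8.88
anchor → Form K (Group B): y = (7.8/4.2)(8.88 − 16.0) + 21.6 = 8.4

8.4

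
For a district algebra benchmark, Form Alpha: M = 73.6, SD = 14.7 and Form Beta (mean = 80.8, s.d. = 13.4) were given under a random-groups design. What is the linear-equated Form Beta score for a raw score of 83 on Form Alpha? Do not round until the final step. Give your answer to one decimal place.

Linear equating: y = (SD_Y/SD_X)(x − M_X) + M_Y
y = (13.4/14.7)(83 − 73.6) + 80.8
y = 0.911565 × 9.4 + 80.8 = 8.5687 + 80.8 = 89.4

89.4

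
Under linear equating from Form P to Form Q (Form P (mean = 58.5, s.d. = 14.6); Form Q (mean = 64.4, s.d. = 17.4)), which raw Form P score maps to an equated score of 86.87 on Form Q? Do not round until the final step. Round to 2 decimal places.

77.35

Invert y = (SD_Y/SD_X)(x − M_X) + M_Y:
x = (SD_X/SD_Y)(y − M_Y) + M_X = (14.6/17.4)(86.87 − 64.4) + 58.5
x = 0.839080 × 22.470 + 58.5 = 77.35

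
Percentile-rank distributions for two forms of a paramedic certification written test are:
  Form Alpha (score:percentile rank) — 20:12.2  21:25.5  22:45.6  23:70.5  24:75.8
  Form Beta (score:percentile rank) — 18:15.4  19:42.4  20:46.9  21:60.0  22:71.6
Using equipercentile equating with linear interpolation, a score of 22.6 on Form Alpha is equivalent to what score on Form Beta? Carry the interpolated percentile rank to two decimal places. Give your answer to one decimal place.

21.0

PR of 22.6 on Form Alpha: 45.6 + (22.6 − 22)/(23 − 22) × (70.5 − 45.6) = 60.54
On Form Beta, PR 60.54 falls between score 21 (PR 60.0) and 22 (PR 71.6).
Interpolate: 21 + (60.54 − 60.0)/(71.6 − 60.0) × (22 − 21) = 21.0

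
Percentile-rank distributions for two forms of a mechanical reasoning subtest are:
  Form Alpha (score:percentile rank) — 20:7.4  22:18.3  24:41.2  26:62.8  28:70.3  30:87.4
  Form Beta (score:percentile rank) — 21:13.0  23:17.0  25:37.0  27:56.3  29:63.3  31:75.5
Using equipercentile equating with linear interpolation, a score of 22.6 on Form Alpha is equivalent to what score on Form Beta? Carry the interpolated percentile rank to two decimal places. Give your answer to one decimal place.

23.8

PR of 22.6 on Form Alpha: 18.3 + (22.6 − 22)/(24 − 22) × (41.2 − 18.3) = 25.17
On Form Beta, PR 25.17 falls between score 23 (PR 17.0) and 25 (PR 37.0).
Interpolate: 23 + (25.17 − 17.0)/(37.0 − 17.0) × (25 − 23) = 23.8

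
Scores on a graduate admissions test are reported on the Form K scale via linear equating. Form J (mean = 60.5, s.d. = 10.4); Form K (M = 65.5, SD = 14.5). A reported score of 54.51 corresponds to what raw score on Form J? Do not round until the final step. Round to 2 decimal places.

Invert y = (SD_Y/SD_X)(x − M_X) + M_Y:
x = (SD_X/SD_Y)(y − M_Y) + M_X = (10.4/14.5)(54.51 − 65.5) + 60.5
x = 0.717241 × -10.990 + 60.5 = 52.62

52.62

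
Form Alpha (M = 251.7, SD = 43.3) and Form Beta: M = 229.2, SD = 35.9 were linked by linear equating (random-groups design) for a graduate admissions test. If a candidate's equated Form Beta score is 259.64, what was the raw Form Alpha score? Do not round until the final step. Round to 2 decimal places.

Invert y = (SD_Y/SD_X)(x − M_X) + M_Y:
x = (SD_X/SD_Y)(y − M_Y) + M_X = (43.3/35.9)(259.64 − 229.2) + 251.7
x = 1.206128 × 30.440 + 251.7 = 288.41

288.41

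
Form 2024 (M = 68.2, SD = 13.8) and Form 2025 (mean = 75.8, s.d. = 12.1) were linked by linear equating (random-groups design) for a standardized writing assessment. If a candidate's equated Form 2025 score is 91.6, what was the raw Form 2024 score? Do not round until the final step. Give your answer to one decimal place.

86.2

Invert y = (SD_Y/SD_X)(x − M_X) + M_Y:
x = (SD_X/SD_Y)(y − M_Y) + M_X = (13.8/12.1)(91.6 − 75.8) + 68.2
x = 1.140496 × 15.800 + 68.2 = 86.2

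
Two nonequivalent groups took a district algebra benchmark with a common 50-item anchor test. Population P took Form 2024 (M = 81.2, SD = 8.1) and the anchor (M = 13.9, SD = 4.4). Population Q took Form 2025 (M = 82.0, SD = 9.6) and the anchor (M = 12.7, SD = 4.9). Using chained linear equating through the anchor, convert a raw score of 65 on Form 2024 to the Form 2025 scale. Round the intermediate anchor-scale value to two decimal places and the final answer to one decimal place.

Form 2024 → anchor (Population P): v = (4.4/8.1)(65 − 81.2) + 13.9 = 5.10
anchor → Form 2025 (Population Q): y = (9.6/4.9)(5.10 − 12.7) + 82.0 = 67.1

67.1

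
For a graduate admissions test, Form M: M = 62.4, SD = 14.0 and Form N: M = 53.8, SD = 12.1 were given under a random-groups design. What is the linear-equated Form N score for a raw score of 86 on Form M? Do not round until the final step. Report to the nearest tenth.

Linear equating: y = (SD_Y/SD_X)(x − M_X) + M_Y
y = (12.1/14.0)(86 − 62.4) + 53.8
y = 0.864286 × 23.6 + 53.8 = 20.3971 + 53.8 = 74.2

74.2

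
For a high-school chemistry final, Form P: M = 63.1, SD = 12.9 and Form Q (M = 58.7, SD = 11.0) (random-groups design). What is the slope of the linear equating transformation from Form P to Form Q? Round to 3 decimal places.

0.853

A = SD_Y / SD_X = 11.0 / 12.9 = 0.853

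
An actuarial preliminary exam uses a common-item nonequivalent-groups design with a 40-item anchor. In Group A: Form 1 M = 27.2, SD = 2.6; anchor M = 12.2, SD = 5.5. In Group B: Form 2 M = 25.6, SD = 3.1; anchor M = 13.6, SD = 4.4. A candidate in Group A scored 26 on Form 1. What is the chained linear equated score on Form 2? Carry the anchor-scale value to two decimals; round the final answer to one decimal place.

Form 1 → anchor (Group A): v = (5.5/2.6)(26 − 27.2) + 12.2 = 9.66
anchor → Form 2 (Group B): y = (3.1/4.4)(9.66 − 13.6) + 25.6 = 22.8

22.8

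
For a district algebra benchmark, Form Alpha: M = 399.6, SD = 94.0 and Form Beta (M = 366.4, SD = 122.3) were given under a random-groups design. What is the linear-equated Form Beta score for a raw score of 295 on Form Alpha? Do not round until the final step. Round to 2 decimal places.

230.31

Linear equating: y = (SD_Y/SD_X)(x − M_X) + M_Y
y = (122.3/94.0)(295 − 399.6) + 366.4
y = 1.301064 × -104.6 + 366.4 = -136.0913 + 366.4 = 230.31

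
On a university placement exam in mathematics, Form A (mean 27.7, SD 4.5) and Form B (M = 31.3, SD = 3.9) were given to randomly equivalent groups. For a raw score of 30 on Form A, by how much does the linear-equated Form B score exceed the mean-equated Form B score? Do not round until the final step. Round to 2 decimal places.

Mean-equated: 30 + (31.3 − 27.7) = 33.60
Linear-equated: (3.9/4.5)(30 − 27.7) + 31.3 = 33.293
Difference = 33.293 − 33.60 = -0.31

-0.31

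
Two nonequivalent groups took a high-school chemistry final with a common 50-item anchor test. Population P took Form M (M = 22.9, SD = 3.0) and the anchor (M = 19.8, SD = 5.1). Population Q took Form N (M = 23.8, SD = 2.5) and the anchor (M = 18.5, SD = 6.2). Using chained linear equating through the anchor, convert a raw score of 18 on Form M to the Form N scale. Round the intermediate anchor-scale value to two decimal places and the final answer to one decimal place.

21.0

Form M → anchor (Population P): v = (5.1/3.0)(18 − 22.9) + 19.8 = 11.47
anchor → Form N (Population Q): y = (2.5/6.2)(11.47 − 18.5) + 23.8 = 21.0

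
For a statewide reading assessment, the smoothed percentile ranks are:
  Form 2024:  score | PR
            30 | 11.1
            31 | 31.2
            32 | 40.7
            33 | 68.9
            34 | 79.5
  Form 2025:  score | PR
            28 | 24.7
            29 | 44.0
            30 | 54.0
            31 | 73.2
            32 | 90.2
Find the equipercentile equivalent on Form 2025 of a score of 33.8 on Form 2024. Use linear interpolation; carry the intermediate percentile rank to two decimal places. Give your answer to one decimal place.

31.2

PR of 33.8 on Form 2024: 68.9 + (33.8 − 33)/(34 − 33) × (79.5 − 68.9) = 77.38
On Form 2025, PR 77.38 falls between score 31 (PR 73.2) and 32 (PR 90.2).
Interpolate: 31 + (77.38 − 73.2)/(90.2 − 73.2) × (32 − 31) = 31.2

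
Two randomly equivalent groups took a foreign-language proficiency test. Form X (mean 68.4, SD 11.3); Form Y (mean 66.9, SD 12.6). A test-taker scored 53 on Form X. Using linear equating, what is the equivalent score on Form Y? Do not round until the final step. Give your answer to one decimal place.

49.7

Linear equating: y = (SD_Y/SD_X)(x − M_X) + M_Y
y = (12.6/11.3)(53 − 68.4) + 66.9
y = 1.115044 × -15.4 + 66.9 = -17.1717 + 66.9 = 49.7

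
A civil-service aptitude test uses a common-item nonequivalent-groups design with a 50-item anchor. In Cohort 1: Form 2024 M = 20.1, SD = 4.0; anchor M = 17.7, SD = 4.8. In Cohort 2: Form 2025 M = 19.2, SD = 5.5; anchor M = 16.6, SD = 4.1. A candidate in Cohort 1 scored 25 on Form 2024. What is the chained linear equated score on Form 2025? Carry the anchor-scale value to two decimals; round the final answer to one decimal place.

Form 2024 → anchor (Cohort 1): v = (4.8/4.0)(25 − 20.1) + 17.7 = 23.58
anchor → Form 2025 (Cohort 2): y = (5.5/4.1)(23.58 − 16.6) + 19.2 = 28.6

28.6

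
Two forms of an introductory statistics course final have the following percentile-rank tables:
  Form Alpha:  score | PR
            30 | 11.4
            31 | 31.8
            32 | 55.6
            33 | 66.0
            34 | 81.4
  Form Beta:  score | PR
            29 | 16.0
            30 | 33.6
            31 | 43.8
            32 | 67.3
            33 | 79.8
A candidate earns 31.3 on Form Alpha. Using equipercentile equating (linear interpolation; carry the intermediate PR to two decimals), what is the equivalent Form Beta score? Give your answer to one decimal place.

PR of 31.3 on Form Alpha: 31.8 + (31.3 − 31)/(32 − 31) × (55.6 − 31.8) = 38.94
On Form Beta, PR 38.94 falls between score 30 (PR 33.6) and 31 (PR 43.8).
Interpolate: 30 + (38.94 − 33.6)/(43.8 − 33.6) × (31 − 30) = 30.5

30.5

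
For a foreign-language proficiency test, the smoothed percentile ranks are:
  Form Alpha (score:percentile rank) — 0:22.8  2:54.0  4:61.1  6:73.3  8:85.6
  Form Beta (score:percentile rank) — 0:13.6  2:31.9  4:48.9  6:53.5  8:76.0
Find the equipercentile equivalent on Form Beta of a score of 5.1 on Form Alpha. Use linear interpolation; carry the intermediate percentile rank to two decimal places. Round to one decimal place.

PR of 5.1 on Form Alpha: 61.1 + (5.1 − 4)/(6 − 4) × (73.3 − 61.1) = 67.81
On Form Beta, PR 67.81 falls between score 6 (PR 53.5) and 8 (PR 76.0).
Interpolate: 6 + (67.81 − 53.5)/(76.0 − 53.5) × (8 − 6) = 7.3

7.3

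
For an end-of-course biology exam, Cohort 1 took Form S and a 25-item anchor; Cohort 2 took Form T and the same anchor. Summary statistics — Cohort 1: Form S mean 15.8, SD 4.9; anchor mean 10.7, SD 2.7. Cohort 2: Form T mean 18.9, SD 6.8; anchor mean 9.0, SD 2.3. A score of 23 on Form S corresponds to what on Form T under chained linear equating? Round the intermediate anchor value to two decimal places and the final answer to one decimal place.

35.7

Form S → anchor (Cohort 1): v = (2.7/4.9)(23 − 15.8) + 10.7 = 14.67
anchor → Form T (Cohort 2): y = (6.8/2.3)(14.67 − 9.0) + 18.9 = 35.7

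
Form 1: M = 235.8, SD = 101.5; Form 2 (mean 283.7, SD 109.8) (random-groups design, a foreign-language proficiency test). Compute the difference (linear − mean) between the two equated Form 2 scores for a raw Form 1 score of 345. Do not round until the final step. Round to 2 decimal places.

8.93

Mean-equated: 345 + (283.7 − 235.8) = 392.90
Linear-equated: (109.8/101.5)(345 − 235.8) + 283.7 = 401.830
Difference = 401.830 − 392.90 = 8.93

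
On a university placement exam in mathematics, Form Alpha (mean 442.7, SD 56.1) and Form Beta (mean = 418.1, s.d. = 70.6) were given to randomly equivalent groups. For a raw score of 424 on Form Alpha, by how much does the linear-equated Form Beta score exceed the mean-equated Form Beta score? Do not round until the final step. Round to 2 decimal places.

-4.83

Mean-equated: 424 + (418.1 − 442.7) = 399.40
Linear-equated: (70.6/56.1)(424 − 442.7) + 418.1 = 394.567
Difference = 394.567 − 399.40 = -4.83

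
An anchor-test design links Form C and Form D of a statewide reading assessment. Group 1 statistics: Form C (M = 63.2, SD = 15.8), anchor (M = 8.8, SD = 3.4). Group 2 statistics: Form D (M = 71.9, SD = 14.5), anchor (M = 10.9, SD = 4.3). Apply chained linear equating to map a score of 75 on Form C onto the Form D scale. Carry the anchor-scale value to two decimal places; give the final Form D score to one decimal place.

73.4

Form C → anchor (Group 1): v = (3.4/15.8)(75 − 63.2) + 8.8 = 11.34
anchor → Form D (Group 2): y = (14.5/4.3)(11.34 − 10.9) + 71.9 = 73.4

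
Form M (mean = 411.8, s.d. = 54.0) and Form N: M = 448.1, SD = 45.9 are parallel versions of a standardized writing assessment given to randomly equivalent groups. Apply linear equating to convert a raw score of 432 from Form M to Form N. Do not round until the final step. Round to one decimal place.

465.3

Linear equating: y = (SD_Y/SD_X)(x − M_X) + M_Y
y = (45.9/54.0)(432 − 411.8) + 448.1
y = 0.850000 × 20.2 + 448.1 = 17.1700 + 448.1 = 465.3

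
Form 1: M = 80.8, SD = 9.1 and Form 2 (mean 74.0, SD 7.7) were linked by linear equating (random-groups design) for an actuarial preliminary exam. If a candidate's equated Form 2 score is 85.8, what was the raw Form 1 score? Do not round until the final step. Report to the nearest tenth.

Invert y = (SD_Y/SD_X)(x − M_X) + M_Y:
x = (SD_X/SD_Y)(y − M_Y) + M_X = (9.1/7.7)(85.8 − 74.0) + 80.8
x = 1.181818 × 11.800 + 80.8 = 94.7

94.7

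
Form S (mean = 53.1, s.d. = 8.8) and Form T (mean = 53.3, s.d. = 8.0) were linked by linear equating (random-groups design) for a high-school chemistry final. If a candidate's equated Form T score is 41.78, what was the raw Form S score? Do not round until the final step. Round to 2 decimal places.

40.43

Invert y = (SD_Y/SD_X)(x − M_X) + M_Y:
x = (SD_X/SD_Y)(y − M_Y) + M_X = (8.8/8.0)(41.78 − 53.3) + 53.1
x = 1.100000 × -11.520 + 53.1 = 40.43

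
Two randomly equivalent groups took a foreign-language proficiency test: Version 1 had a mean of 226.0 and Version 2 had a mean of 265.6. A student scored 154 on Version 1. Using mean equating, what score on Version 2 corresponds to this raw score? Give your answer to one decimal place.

Mean equating: y = x + (M_Y − M_X) = 154 + (265.6 − 226.0) = 193.6

193.6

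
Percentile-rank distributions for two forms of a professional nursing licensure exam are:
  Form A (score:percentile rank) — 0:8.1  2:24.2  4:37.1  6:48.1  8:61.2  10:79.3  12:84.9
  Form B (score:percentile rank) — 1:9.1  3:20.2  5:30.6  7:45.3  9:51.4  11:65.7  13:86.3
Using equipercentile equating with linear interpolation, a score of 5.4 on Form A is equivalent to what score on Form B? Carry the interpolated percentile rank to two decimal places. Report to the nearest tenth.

PR of 5.4 on Form A: 37.1 + (5.4 − 4)/(6 − 4) × (48.1 − 37.1) = 44.80
On Form B, PR 44.80 falls between score 5 (PR 30.6) and 7 (PR 45.3).
Interpolate: 5 + (44.80 − 30.6)/(45.3 − 30.6) × (7 − 5) = 6.9

6.9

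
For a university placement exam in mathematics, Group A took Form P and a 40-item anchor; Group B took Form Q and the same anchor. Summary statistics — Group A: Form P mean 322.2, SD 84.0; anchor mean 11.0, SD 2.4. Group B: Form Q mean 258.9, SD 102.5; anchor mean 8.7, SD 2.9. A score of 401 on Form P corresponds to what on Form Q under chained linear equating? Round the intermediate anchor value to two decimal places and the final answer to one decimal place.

Form P → anchor (Group A): v = (2.4/84.0)(401 − 322.2) + 11.0 = 13.25
anchor → Form Q (Group B): y = (102.5/2.9)(13.25 − 8.7) + 258.9 = 419.7

419.7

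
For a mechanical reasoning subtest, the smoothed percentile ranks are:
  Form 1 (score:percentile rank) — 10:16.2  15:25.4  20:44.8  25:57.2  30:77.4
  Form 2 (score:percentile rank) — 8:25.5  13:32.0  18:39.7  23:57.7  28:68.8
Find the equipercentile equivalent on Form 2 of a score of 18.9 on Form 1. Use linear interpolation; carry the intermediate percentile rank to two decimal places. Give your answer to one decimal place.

PR of 18.9 on Form 1: 25.4 + (18.9 − 15)/(20 − 15) × (44.8 − 25.4) = 40.53
On Form 2, PR 40.53 falls between score 18 (PR 39.7) and 23 (PR 57.7).
Interpolate: 18 + (40.53 − 39.7)/(57.7 − 39.7) × (23 − 18) = 18.2

18.2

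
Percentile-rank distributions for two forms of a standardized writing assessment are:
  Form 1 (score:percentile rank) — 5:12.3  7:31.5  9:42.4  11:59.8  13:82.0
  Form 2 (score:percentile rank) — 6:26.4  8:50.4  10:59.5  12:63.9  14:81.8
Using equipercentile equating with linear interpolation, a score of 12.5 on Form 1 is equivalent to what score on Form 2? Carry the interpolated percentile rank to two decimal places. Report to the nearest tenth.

PR of 12.5 on Form 1: 59.8 + (12.5 − 11)/(13 − 11) × (82.0 − 59.8) = 76.45
On Form 2, PR 76.45 falls between score 12 (PR 63.9) and 14 (PR 81.8).
Interpolate: 12 + (76.45 − 63.9)/(81.8 − 63.9) × (14 − 12) = 13.4

13.4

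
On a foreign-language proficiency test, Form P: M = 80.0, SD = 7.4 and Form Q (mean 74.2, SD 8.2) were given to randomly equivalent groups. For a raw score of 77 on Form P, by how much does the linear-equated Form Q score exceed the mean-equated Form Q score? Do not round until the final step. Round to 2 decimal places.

Mean-equated: 77 + (74.2 − 80.0) = 71.20
Linear-equated: (8.2/7.4)(77 − 80.0) + 74.2 = 70.876
Difference = 70.876 − 71.20 = -0.32

-0.32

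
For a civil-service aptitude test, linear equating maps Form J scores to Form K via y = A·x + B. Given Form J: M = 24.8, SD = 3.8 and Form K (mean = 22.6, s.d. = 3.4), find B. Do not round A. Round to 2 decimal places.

A = SD_Y / SD_X = 3.4 / 3.8 = 0.894737
B = M_Y − A·M_X = 22.6 − 0.894737 × 24.8 = 0.41

0.41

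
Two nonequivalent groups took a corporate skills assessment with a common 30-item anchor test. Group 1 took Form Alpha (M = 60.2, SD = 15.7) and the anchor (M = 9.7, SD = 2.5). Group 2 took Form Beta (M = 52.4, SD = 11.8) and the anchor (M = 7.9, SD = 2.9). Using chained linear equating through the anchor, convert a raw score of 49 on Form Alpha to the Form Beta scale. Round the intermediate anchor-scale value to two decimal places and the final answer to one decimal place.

Form Alpha → anchor (Group 1): v = (2.5/15.7)(49 − 60.2) + 9.7 = 7.92
anchor → Form Beta (Group 2): y = (11.8/2.9)(7.92 − 7.9) + 52.4 = 52.5

52.5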